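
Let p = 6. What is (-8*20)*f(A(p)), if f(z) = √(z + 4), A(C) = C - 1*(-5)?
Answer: -160*√15 ≈ -619.68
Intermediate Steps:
A(C) = 5 + C (A(C) = C + 5 = 5 + C)
f(z) = √(4 + z)
(-8*20)*f(A(p)) = (-8*20)*√(4 + (5 + 6)) = -160*√(4 + 11) = -160*√15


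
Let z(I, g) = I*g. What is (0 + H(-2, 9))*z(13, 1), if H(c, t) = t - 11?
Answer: -26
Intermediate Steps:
H(c, t) = -11 + t
(0 + H(-2, 9))*z(13, 1) = (0 + (-11 + 9))*(13*1) = (0 - 2)*13 = -2*13 = -26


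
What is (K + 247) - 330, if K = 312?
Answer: 229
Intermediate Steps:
(K + 247) - 330 = (312 + 247) - 330 = 559 - 330 = 229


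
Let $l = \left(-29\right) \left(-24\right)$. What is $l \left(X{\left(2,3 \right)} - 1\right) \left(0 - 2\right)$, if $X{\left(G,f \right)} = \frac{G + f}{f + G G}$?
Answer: $\frac{2784}{7} \approx 397.71$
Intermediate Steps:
$X{\left(G,f \right)} = \frac{G + f}{f + G^{2}}$
$l = 696$
$l \left(X{\left(2,3 \right)} - 1\right) \left(0 - 2\right) = 696 \left(\frac{2 + 3}{3 + 2^{2}} - 1\right) \left(0 - 2\right) = 696 \left(\frac{1}{3 + 4} \cdot 5 - 1\right) \left(-2\right) = 696 \left(\frac{1}{7} \cdot 5 - 1\right) \left(-2\right) = 696 \left(\frac{5}{7} - 1\right) \left(-2\right) = 696 \left(\left(- \frac{2}{7}\right) \left(-2\right)\right) = 696 \cdot \frac{4}{7} = \frac{2784}{7}$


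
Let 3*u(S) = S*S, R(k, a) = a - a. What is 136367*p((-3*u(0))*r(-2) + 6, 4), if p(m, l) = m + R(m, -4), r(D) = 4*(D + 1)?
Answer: 818202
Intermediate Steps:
r(D) = 4 + 4*D (r(D) = 4*(1 + D) = 4 + 4*D)
R(k, a) = 0
u(S) = S**2/3 (u(S) = (S*S)/3 = S**2/3)
p(m, l) = m (p(m, l) = m + 0 = m)
136367*p((-3*u(0))*r(-2) + 6, 4) = 136367*((-0**2)*(4 + 4*(-2)) + 6) = 136367*((-0)*(4 - 8) + 6) = 136367*(-3*0*(-4) + 6) = 136367*(0*(-4) + 6) = 136367*(0 + 6) = 136367*6 = 818202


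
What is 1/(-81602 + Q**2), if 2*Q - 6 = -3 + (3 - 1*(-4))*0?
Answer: -4/326399 ≈ -1.2255e-5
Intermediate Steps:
Q = 3/2 (Q = 3 + (-3 + (3 - 1*(-4))*0)/2 = 3 + (-3 + (3 + 4)*0)/2 = 3 + (-3 + 7*0)/2 = 3 + (-3 + 0)/2 = 3 + (1/2)*(-3) = 3 - 3/2 = 3/2 ≈ 1.5000)
1/(-81602 + Q**2) = 1/(-81602 + (3/2)**2) = 1/(-81602 + 9/4) = 1/(-326399/4) = -4/326399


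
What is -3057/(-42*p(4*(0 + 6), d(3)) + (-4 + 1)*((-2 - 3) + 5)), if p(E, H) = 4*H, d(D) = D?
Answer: 1019/168 ≈ 6.0655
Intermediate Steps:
-3057/(-42*p(4*(0 + 6), d(3)) + (-4 + 1)*((-2 - 3) + 5)) = -3057/(-168*3 + (-4 + 1)*((-2 - 3) + 5)) = -3057/(-42*12 - 3*(-5 + 5)) = -3057/(-504 - 3*0) = -3057/(-504 + 0) = -3057/(-504) = -3057*(-1/504) = 1019/168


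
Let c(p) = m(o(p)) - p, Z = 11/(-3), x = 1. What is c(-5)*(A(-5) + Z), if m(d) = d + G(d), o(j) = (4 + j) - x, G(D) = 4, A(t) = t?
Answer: -182/3 ≈ -60.667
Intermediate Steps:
o(j) = 3 + j (o(j) = (4 + j) - 1*1 = (4 + j) - 1 = 3 + j)
m(d) = 4 + d (m(d) = d + 4 = 4 + d)
Z = -11/3 (Z = 11*(-⅓) = -11/3 ≈ -3.6667)
c(p) = 7 (c(p) = (4 + (3 + p)) - p = (7 + p) - p = 7)
c(-5)*(A(-5) + Z) = 7*(-5 - 11/3) = 7*(-26/3) = -182/3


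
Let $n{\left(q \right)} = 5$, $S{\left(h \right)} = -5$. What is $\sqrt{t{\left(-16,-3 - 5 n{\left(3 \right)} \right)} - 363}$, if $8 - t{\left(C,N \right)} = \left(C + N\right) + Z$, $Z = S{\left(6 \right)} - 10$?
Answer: $2 i \sqrt{74} \approx 17.205 i$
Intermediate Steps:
$Z = -15$ ($Z = -5 - 10 = -15$)
$t{\left(C,N \right)} = 23 - C - N$ ($t{\left(C,N \right)} = 8 - \left(\left(C + N\right) - 15\right) = 8 - \left(-15 + C + N\right) = 23 - C - N$)
$\sqrt{t{\left(-16,-3 - 5 n{\left(3 \right)} \right)} - 363} = \sqrt{\left(23 - -16 - \left(-3 - 25\right)\right) - 363} = \sqrt{\left(23 + 16 - \left(-3 - 25\right)\right) - 363} = \sqrt{\left(23 + 16 - -28\right) - 363} = \sqrt{\left(23 + 16 + 28\right) - 363} = \sqrt{67 - 363} = \sqrt{-296} = 2 i \sqrt{74}$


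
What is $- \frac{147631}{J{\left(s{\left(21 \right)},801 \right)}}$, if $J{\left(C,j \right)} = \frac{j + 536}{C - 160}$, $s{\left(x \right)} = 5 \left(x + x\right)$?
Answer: $- \frac{7381550}{1337} \approx -5521.0$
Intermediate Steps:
$s{\left(x \right)} = 10 x$ ($s{\left(x \right)} = 5 \cdot 2 x = 10 x$)
$J{\left(C,j \right)} = \frac{536 + j}{-160 + C}$
$- \frac{147631}{J{\left(s{\left(21 \right)},801 \right)}} = - \frac{147631}{\frac{1}{-160 + 10 \cdot 21} \left(536 + 801\right)} = - \frac{147631}{\frac{1}{-160 + 210} \cdot 1337} = - \frac{147631}{\frac{1}{50} \cdot 1337} = - \frac{147631}{\frac{1337}{50}} = \left(-147631\right) \frac{50}{1337} = - \frac{7381550}{1337}$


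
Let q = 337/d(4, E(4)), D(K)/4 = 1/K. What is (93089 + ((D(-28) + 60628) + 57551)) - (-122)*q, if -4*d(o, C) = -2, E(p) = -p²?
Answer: 2054471/7 ≈ 2.9350e+5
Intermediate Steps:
D(K) = 4/K
d(o, C) = ½ (d(o, C) = -¼*(-2) = ½)
q = 674 (q = 337/(½) = 337*2 = 674)
(93089 + ((D(-28) + 60628) + 57551)) - (-122)*q = (93089 + ((4/(-28) + 60628) + 57551)) - (-122)*674 = (93089 + ((4*(-1/28) + 60628) + 57551)) - 1*(-82228) = (93089 + ((-⅐ + 60628) + 57551)) + 82228 = (93089 + (424395/7 + 57551)) + 82228 = (93089 + 827252/7) + 82228 = 1478875/7 + 82228 = 2054471/7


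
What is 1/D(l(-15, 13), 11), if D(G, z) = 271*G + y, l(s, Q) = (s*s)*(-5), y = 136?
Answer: -1/304739 ≈ -3.2815e-6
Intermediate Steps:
l(s, Q) = -5*s² (l(s, Q) = s²*(-5) = -5*s²)
D(G, z) = 136 + 271*G (D(G, z) = 271*G + 136 = 136 + 271*G)
1/D(l(-15, 13), 11) = 1/(136 + 271*(-5*(-15)²)) = 1/(136 + 271*(-5*225)) = 1/(136 + 271*(-1125)) = 1/(136 - 304875) = 1/(-304739) = -1/304739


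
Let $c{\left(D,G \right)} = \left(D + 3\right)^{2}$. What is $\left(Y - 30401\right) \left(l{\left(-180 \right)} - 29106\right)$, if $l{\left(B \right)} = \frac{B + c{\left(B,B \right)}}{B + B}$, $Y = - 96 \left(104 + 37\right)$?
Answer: $\frac{51305278837}{40} \approx 1.2826 \cdot 10^{9}$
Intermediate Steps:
$Y = -13536$ ($Y = \left(-96\right) 141 = -13536$)
$c{\left(D,G \right)} = \left(3 + D\right)^{2}$
$l{\left(B \right)} = \frac{B + \left(3 + B\right)^{2}}{2 B}$ ($l{\left(B \right)} = \frac{B + \left(3 + B\right)^{2}}{B + B} = \frac{B + \left(3 + B\right)^{2}}{2 B}$)
$\left(Y - 30401\right) \left(l{\left(-180 \right)} - 29106\right) = \left(-13536 - 30401\right) \left(\frac{-180 + \left(3 - 180\right)^{2}}{2 \left(-180\right)} - 29106\right) = - 43937 \left(\frac{1}{2} \left(- \frac{1}{180}\right) \left(-180 + \left(-177\right)^{2}\right) - 29106\right) = - 43937 \left(\frac{1}{2} \left(- \frac{1}{180}\right) \left(-180 + 31329\right) - 29106\right) = - 43937 \left(\frac{1}{2} \left(- \frac{1}{180}\right) 31149 - 29106\right) = - 43937 \left(- \frac{3461}{40} - 29106\right) = \left(-43937\right) \left(- \frac{1167701}{40}\right) = \frac{51305278837}{40}$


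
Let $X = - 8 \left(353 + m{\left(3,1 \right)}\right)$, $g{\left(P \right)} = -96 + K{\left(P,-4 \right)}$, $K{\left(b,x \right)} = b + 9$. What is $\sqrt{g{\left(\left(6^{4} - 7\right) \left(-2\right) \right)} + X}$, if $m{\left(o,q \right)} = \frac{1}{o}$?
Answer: $\frac{5 i \sqrt{1977}}{3} \approx 74.106 i$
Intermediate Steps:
$K{\left(b,x \right)} = 9 + b$
$g{\left(P \right)} = -87 + P$ ($g{\left(P \right)} = -96 + \left(9 + P\right) = -87 + P$)
$X = - \frac{8480}{3}$ ($X = - 8 \left(353 + \frac{1}{3}\right) = \left(-8\right) \frac{1060}{3} = - \frac{8480}{3} \approx -2826.7$)
$\sqrt{g{\left(\left(6^{4} - 7\right) \left(-2\right) \right)} + X} = \sqrt{\left(-87 + \left(6^{4} - 7\right) \left(-2\right)\right) - \frac{8480}{3}} = \sqrt{\left(-87 + \left(1296 - 7\right) \left(-2\right)\right) - \frac{8480}{3}} = \sqrt{\left(-87 + 1289 \left(-2\right)\right) - \frac{8480}{3}} = \sqrt{\left(-87 - 2578\right) - \frac{8480}{3}} = \sqrt{-2665 - \frac{8480}{3}} = \sqrt{- \frac{16475}{3}} = \frac{5 i \sqrt{1977}}{3}$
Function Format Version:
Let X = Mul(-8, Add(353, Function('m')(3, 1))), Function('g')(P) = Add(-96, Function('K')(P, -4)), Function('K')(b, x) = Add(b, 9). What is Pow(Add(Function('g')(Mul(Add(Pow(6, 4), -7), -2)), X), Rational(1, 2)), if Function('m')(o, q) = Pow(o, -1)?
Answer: Mul(Rational(5, 3), I, Pow(1977, Rational(1, 2))) ≈ Mul(74.106, I)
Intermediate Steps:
Function('K')(b, x) = Add(9, b)
Function('g')(P) = Add(-87, P) (Function('g')(P) = Add(-96, Add(9, P)) = Add(-87, P))
X = Rational(-8480, 3) (X = Mul(-8, Add(353, Pow(3, -1))) = Mul(-8, Add(353, Rational(1, 3))) = Mul(-8, Rational(1060, 3)) = Rational(-8480, 3) ≈ -2826.7)
Pow(Add(Function('g')(Mul(Add(Pow(6, 4), -7), -2)), X), Rational(1, 2)) = Pow(Add(Add(-87, Mul(Add(Pow(6, 4), -7), -2)), Rational(-8480, 3)), Rational(1, 2)) = Pow(Add(Add(-87, Mul(Add(1296, -7), -2)), Rational(-8480, 3)), Rational(1, 2)) = Pow(Add(Add(-87, Mul(1289, -2)), Rational(-8480, 3)), Rational(1, 2)) = Pow(Add(Add(-87, -2578), Rational(-8480, 3)), Rational(1, 2)) = Pow(Add(-2665, Rational(-8480, 3)), Rational(1, 2)) = Pow(Rational(-16475, 3), Rational(1, 2)) = Mul(Rational(5, 3), I, Pow(1977, Rational(1, 2)))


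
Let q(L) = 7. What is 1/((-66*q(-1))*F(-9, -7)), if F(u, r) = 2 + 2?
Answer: -1/1848 ≈ -0.00054113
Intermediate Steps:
F(u, r) = 4
1/((-66*q(-1))*F(-9, -7)) = 1/(-66*7*4) = 1/(-462*4) = 1/(-1848) = -1/1848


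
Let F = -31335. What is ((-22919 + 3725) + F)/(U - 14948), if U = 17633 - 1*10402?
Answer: 50529/7717 ≈ 6.5478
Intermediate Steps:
U = 7231 (U = 17633 - 10402 = 7231)
((-22919 + 3725) + F)/(U - 14948) = ((-22919 + 3725) - 31335)/(7231 - 14948) = (-19194 - 31335)/(-7717) = -50529*(-1/7717) = 50529/7717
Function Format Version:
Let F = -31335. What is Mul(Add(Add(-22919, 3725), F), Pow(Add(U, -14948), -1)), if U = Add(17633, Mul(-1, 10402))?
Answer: Rational(50529, 7717) ≈ 6.5478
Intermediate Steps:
U = 7231 (U = Add(17633, -10402) = 7231)
Mul(Add(Add(-22919, 3725), F), Pow(Add(U, -14948), -1)) = Mul(Add(Add(-22919, 3725), -31335), Pow(Add(7231, -14948), -1)) = Mul(Add(-19194, -31335), Pow(-7717, -1)) = Mul(-50529, Rational(-1, 7717)) = Rational(50529, 7717)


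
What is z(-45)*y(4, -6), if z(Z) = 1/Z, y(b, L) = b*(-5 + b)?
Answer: 4/45 ≈ 0.088889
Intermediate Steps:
z(-45)*y(4, -6) = (4*(-5 + 4))/(-45) = -4*(-1)/45 = -1/45*(-4) = 4/45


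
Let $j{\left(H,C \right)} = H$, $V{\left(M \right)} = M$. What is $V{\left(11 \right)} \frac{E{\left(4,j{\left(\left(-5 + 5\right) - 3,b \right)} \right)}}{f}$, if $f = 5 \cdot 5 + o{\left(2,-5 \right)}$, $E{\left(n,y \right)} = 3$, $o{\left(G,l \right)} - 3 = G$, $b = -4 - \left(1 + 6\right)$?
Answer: $\frac{11}{10} \approx 1.1$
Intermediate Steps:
$b = -11$ ($b = -4 - 7 = -11$)
$o{\left(G,l \right)} = 3 + G$
$f = 30$ ($f = 5 \cdot 5 + \left(3 + 2\right) = 25 + 5 = 30$)
$V{\left(11 \right)} \frac{E{\left(4,j{\left(\left(-5 + 5\right) - 3,b \right)} \right)}}{f} = 11 \cdot \frac{3}{30} = 11 \cdot 3 \cdot \frac{1}{30} = 11 \cdot \frac{1}{10} = \frac{11}{10}$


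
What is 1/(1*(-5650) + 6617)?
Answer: 1/967 ≈ 0.0010341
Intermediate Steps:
1/(1*(-5650) + 6617) = 1/(-5650 + 6617) = 1/967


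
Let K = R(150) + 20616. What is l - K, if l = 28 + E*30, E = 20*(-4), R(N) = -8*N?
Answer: -21788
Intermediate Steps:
E = -80
K = 19416 (K = -8*150 + 20616 = -1200 + 20616 = 19416)
l = -2372 (l = 28 - 80*30 = 28 - 2400 = -2372)
l - K = -2372 - 1*19416 = -2372 - 19416 = -21788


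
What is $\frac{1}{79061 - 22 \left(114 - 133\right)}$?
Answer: $\frac{1}{79479} \approx 1.2582 \cdot 10^{-5}$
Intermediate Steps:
$\frac{1}{79061 - 22 \left(114 - 133\right)} = \frac{1}{79061 - -418} = \frac{1}{79061 + 418} = \frac{1}{79479}$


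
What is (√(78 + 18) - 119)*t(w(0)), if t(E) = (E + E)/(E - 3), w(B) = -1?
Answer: -119/2 + 2*√6 ≈ -54.601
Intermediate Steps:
t(E) = 2*E/(-3 + E) (t(E) = (2*E)/(-3 + E) = 2*E/(-3 + E))
(√(78 + 18) - 119)*t(w(0)) = (√(78 + 18) - 119)*(2*(-1)/(-3 - 1)) = (√96 - 119)*(2*(-1)/(-4)) = (4*√6 - 119)*(2*(-1)*(-¼)) = (-119 + 4*√6)*(½) = -119/2 + 2*√6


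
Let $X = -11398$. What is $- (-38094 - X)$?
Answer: $26696$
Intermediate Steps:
$- (-38094 - X) = - (-38094 - -11398) = - (-38094 + 11398) = \left(-1\right) \left(-26696\right) = 26696$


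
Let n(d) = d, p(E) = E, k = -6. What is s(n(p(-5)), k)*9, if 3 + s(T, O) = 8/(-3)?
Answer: -51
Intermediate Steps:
s(T, O) = -17/3 (s(T, O) = -3 + 8/(-3) = -3 + 8*(-⅓) = -3 - 8/3 = -17/3)
s(n(p(-5)), k)*9 = -17/3*9 = -51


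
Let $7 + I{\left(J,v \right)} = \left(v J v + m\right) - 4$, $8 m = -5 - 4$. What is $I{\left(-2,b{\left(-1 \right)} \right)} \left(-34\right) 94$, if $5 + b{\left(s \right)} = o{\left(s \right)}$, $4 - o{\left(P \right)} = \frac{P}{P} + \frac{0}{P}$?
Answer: $\frac{128639}{2} \approx 64320.0$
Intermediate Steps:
$m = - \frac{9}{8}$ ($m = \frac{-5 - 4}{8} = \frac{1}{8} \left(-9\right) = - \frac{9}{8} \approx -1.125$)
$o{\left(P \right)} = 3$ ($o{\left(P \right)} = 4 - \left(\frac{P}{P} + \frac{0}{P}\right) = 4 - \left(1 + 0\right) = 4 - 1 = 3$)
$b{\left(s \right)} = -2$ ($b{\left(s \right)} = -5 + 3 = -2$)
$I{\left(J,v \right)} = - \frac{97}{8} + J v^{2}$ ($I{\left(J,v \right)} = -7 + \left(\left(v J v - \frac{9}{8}\right) - 4\right) = -7 + \left(\left(J v v - \frac{9}{8}\right) - 4\right) = -7 + \left(\left(J v^{2} - \frac{9}{8}\right) - 4\right) = -7 + \left(\left(- \frac{9}{8} + J v^{2}\right) - 4\right) = -7 + \left(- \frac{41}{8} + J v^{2}\right) = - \frac{97}{8} + J v^{2}$)
$I{\left(-2,b{\left(-1 \right)} \right)} \left(-34\right) 94 = \left(- \frac{97}{8} - 2 \left(-2\right)^{2}\right) \left(-34\right) 94 = \left(- \frac{97}{8} - 8\right) \left(-34\right) 94 = \left(- \frac{161}{8}\right) \left(-34\right) 94 = \frac{2737}{4} \cdot 94 = \frac{128639}{2}$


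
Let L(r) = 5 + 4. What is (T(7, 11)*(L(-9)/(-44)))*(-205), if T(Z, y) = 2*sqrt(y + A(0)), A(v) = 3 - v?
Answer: 1845*sqrt(14)/22 ≈ 313.79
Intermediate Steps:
L(r) = 9
T(Z, y) = 2*sqrt(3 + y) (T(Z, y) = 2*sqrt(y + (3 - 1*0)) = 2*sqrt(y + (3 + 0)) = 2*sqrt(y + 3) = 2*sqrt(3 + y))
(T(7, 11)*(L(-9)/(-44)))*(-205) = ((2*sqrt(3 + 11))*(9/(-44)))*(-205) = ((2*sqrt(14))*(9*(-1/44)))*(-205) = ((2*sqrt(14))*(-9/44))*(-205) = -9*sqrt(14)/22*(-205) = 1845*sqrt(14)/22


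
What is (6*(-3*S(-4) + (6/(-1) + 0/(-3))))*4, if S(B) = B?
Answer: 144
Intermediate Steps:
(6*(-3*S(-4) + (6/(-1) + 0/(-3))))*4 = (6*(-3*(-4) + (6/(-1) + 0/(-3))))*4 = (6*(12 + (6*(-1) + 0*(-⅓))))*4 = (6*(12 + (-6 + 0)))*4 = (6*(12 - 6))*4 = (6*6)*4 = 36*4 = 144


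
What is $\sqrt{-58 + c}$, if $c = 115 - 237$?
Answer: $6 i \sqrt{5} \approx 13.416 i$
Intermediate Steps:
$c = -122$ ($c = 115 - 237 = -122$)
$\sqrt{-58 + c} = \sqrt{-58 - 122} = \sqrt{-180} = 6 i \sqrt{5}$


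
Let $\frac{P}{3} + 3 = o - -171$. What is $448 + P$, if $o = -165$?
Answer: $457$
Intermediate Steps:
$P = 9$ ($P = -9 + 3 \left(-165 - -171\right) = -9 + 3 \left(-165 + 171\right) = -9 + 3 \cdot 6 = -9 + 18 = 9$)
$448 + P = 448 + 9 = 457$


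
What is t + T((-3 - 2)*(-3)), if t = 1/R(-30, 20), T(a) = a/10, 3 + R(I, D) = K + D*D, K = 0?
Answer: 1193/794 ≈ 1.5025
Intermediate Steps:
R(I, D) = -3 + D**2 (R(I, D) = -3 + (0 + D*D) = -3 + (0 + D**2) = -3 + D**2)
T(a) = a/10 (T(a) = a*(1/10) = a/10)
t = 1/397 (t = 1/(-3 + 20**2) = 1/(-3 + 400) = 1/397 ≈ 0.0025189)
t + T((-3 - 2)*(-3)) = 1/397 + ((-3 - 2)*(-3))/10 = 1/397 + (-5*(-3))/10 = 1/397 + (1/10)*15 = 1/397 + 3/2 = 1193/794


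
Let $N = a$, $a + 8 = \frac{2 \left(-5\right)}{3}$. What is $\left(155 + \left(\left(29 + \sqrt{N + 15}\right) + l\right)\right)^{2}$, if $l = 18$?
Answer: $\frac{\left(606 + \sqrt{33}\right)^{2}}{9} \approx 41581.0$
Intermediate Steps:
$a = - \frac{34}{3}$ ($a = -8 + \frac{2 \left(-5\right)}{3} = -8 - \frac{10}{3} = - \frac{34}{3} \approx -11.333$)
$N = - \frac{34}{3} \approx -11.333$
$\left(155 + \left(\left(29 + \sqrt{N + 15}\right) + l\right)\right)^{2} = \left(155 + \left(\left(29 + \sqrt{- \frac{34}{3} + 15}\right) + 18\right)\right)^{2} = \left(155 + \left(\left(29 + \sqrt{\frac{11}{3}}\right) + 18\right)\right)^{2} = \left(155 + \left(\left(29 + \frac{\sqrt{33}}{3}\right) + 18\right)\right)^{2} = \left(155 + \left(47 + \frac{\sqrt{33}}{3}\right)\right)^{2} = \left(202 + \frac{\sqrt{33}}{3}\right)^{2}$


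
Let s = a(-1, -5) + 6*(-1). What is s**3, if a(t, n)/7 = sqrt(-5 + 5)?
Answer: -216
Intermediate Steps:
a(t, n) = 0 (a(t, n) = 7*sqrt(-5 + 5) = 7*sqrt(0) = 7*0 = 0)
s = -6 (s = 0 + 6*(-1) = 0 - 6 = -6)
s**3 = (-6)**3 = -216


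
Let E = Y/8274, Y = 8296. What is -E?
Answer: -4148/4137 ≈ -1.0027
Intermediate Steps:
E = 4148/4137 (E = 8296/8274 = 8296*(1/8274) = 4148/4137 ≈ 1.0027)
-E = -1*4148/4137 = -4148/4137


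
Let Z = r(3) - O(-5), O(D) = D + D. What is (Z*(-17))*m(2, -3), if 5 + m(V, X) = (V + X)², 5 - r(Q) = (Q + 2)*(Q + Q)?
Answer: -1020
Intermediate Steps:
r(Q) = 5 - 2*Q*(2 + Q) (r(Q) = 5 - (Q + 2)*(Q + Q) = 5 - (2 + Q)*2*Q = 5 - 2*Q*(2 + Q))
m(V, X) = -5 + (V + X)²
O(D) = 2*D
Z = -15 (Z = (5 - 4*3 - 2*3²) - 2*(-5) = (5 - 12 - 2*9) - 1*(-10) = (5 - 12 - 18) + 10 = -25 + 10 = -15)
(Z*(-17))*m(2, -3) = (-15*(-17))*(-5 + (2 - 3)²) = 255*(-5 + (-1)²) = 255*(-5 + 1) = 255*(-4) = -1020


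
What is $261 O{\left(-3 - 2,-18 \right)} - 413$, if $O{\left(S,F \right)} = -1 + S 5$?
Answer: $-7199$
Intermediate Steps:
$O{\left(S,F \right)} = -1 + 5 S$
$261 O{\left(-3 - 2,-18 \right)} - 413 = 261 \left(-1 + 5 \left(-3 - 2\right)\right) - 413 = 261 \left(-1 + 5 \left(-5\right)\right) - 413 = 261 \left(-1 - 25\right) - 413 = 261 \left(-26\right) - 413 = -6786 - 413 = -7199$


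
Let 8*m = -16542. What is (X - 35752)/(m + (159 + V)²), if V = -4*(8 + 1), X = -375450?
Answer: -1644808/52245 ≈ -31.483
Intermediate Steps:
m = -8271/4 (m = (⅛)*(-16542) = -8271/4 ≈ -2067.8)
V = -36 (V = -4*9 = -36)
(X - 35752)/(m + (159 + V)²) = (-375450 - 35752)/(-8271/4 + (159 - 36)²) = -411202/(-8271/4 + 123²) = -411202/(-8271/4 + 15129) = -411202/52245/4 = -411202*4/52245 = -1644808/52245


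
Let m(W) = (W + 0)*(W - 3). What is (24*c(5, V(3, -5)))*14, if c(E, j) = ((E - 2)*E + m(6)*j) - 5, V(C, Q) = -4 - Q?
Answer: 9408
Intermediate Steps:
m(W) = W*(-3 + W)
c(E, j) = -5 + 18*j + E*(-2 + E) (c(E, j) = ((E - 2)*E + (6*(-3 + 6))*j) - 5 = ((-2 + E)*E + (6*3)*j) - 5 = (E*(-2 + E) + 18*j) - 5 = (18*j + E*(-2 + E)) - 5 = -5 + 18*j + E*(-2 + E))
(24*c(5, V(3, -5)))*14 = (24*(-5 + 5² - 2*5 + 18*(-4 - 1*(-5))))*14 = (24*(-5 + 25 - 10 + 18*(-4 + 5)))*14 = (24*(-5 + 25 - 10 + 18*1))*14 = (24*(-5 + 25 - 10 + 18))*14 = (24*28)*14 = 672*14 = 9408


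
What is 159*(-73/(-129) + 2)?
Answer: 17543/43 ≈ 407.98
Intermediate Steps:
159*(-73/(-129) + 2) = 159*(-73*(-1/129) + 2) = 159*(73/129 + 2) = 159*(331/129) = 17543/43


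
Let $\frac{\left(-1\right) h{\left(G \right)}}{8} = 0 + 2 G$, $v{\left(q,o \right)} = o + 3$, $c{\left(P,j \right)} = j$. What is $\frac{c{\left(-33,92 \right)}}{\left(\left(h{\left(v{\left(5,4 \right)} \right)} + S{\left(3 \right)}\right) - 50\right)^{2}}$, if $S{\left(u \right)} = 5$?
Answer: $\frac{92}{24649} \approx 0.0037324$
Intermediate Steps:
$v{\left(q,o \right)} = 3 + o$
$h{\left(G \right)} = - 16 G$ ($h{\left(G \right)} = - 8 \left(0 + 2 G\right) = - 8 \cdot 2 G = - 16 G$)
$\frac{c{\left(-33,92 \right)}}{\left(\left(h{\left(v{\left(5,4 \right)} \right)} + S{\left(3 \right)}\right) - 50\right)^{2}} = \frac{92}{\left(\left(- 16 \left(3 + 4\right) + 5\right) - 50\right)^{2}} = \frac{92}{\left(\left(\left(-16\right) 7 + 5\right) - 50\right)^{2}} = \frac{92}{\left(\left(-112 + 5\right) - 50\right)^{2}} = \frac{92}{\left(-107 - 50\right)^{2}} = \frac{92}{\left(-157\right)^{2}} = \frac{92}{24649}$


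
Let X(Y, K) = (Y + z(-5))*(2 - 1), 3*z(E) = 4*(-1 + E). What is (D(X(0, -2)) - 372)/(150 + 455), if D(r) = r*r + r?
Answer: -316/605 ≈ -0.52231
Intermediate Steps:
z(E) = -4/3 + 4*E/3 (z(E) = (4*(-1 + E))/3 = (-4 + 4*E)/3 = -4/3 + 4*E/3)
X(Y, K) = -8 + Y (X(Y, K) = (Y + (-4/3 + (4/3)*(-5)))*(2 - 1) = (Y + (-4/3 - 20/3))*1 = (Y - 8)*1 = (-8 + Y)*1 = -8 + Y)
D(r) = r + r² (D(r) = r² + r = r + r²)
(D(X(0, -2)) - 372)/(150 + 455) = ((-8 + 0)*(1 + (-8 + 0)) - 372)/(150 + 455) = (-8*(1 - 8) - 372)/605 = (-8*(-7) - 372)*(1/605) = (56 - 372)*(1/605) = -316*1/605 = -316/605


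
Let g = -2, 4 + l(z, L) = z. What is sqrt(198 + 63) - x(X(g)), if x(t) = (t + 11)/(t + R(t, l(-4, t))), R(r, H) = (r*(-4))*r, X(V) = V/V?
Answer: 4 + 3*sqrt(29) ≈ 20.155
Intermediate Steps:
l(z, L) = -4 + z
X(V) = 1
R(r, H) = -4*r**2 (R(r, H) = (-4*r)*r = -4*r**2)
x(t) = (11 + t)/(t - 4*t**2) (x(t) = (t + 11)/(t - 4*t**2) = (11 + t)/(t - 4*t**2))
sqrt(198 + 63) - x(X(g)) = sqrt(198 + 63) - (-11 - 1*1)/(1*(-1 + 4*1)) = sqrt(261) - (-11 - 1)/(-1 + 4) = 3*sqrt(29) - (-12)/3 = 3*sqrt(29) - 1*(-4) = 3*sqrt(29) + 4 = 4 + 3*sqrt(29)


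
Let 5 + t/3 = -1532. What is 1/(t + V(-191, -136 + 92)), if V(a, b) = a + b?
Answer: -1/4846 ≈ -0.00020636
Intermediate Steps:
t = -4611 (t = -15 + 3*(-1532) = -15 - 4596 = -4611)
1/(t + V(-191, -136 + 92)) = 1/(-4611 + (-191 + (-136 + 92))) = 1/(-4611 + (-191 - 44)) = 1/(-4611 - 235) = 1/(-4846) = -1/4846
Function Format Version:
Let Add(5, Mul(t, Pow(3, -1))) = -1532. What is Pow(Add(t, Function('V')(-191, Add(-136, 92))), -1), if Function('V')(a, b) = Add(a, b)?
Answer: Rational(-1, 4846) ≈ -0.00020636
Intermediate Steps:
t = -4611 (t = Add(-15, Mul(3, -1532)) = Add(-15, -4596) = -4611)
Pow(Add(t, Function('V')(-191, Add(-136, 92))), -1) = Pow(Add(-4611, Add(-191, Add(-136, 92))), -1) = Pow(Add(-4611, Add(-191, -44)), -1) = Pow(Add(-4611, -235), -1) = Pow(-4846, -1) = Rational(-1, 4846)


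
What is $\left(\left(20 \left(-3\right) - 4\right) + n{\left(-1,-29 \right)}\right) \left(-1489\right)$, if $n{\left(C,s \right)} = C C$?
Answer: $93807$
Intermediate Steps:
$n{\left(C,s \right)} = C^{2}$
$\left(\left(20 \left(-3\right) - 4\right) + n{\left(-1,-29 \right)}\right) \left(-1489\right) = \left(\left(20 \left(-3\right) - 4\right) + \left(-1\right)^{2}\right) \left(-1489\right) = \left(\left(-60 - 4\right) + 1\right) \left(-1489\right) = \left(-64 + 1\right) \left(-1489\right) = \left(-63\right) \left(-1489\right) = 93807$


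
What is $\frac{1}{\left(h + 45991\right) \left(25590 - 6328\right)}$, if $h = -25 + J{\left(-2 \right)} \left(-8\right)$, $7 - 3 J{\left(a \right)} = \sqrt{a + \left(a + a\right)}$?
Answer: $\frac{206763}{182993019478588} - \frac{3 i \sqrt{6}}{45748254869647} \approx 1.1299 \cdot 10^{-9} - 1.6063 \cdot 10^{-13} i$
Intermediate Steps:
$J{\left(a \right)} = \frac{7}{3} - \frac{\sqrt{3} \sqrt{a}}{3}$ ($J{\left(a \right)} = \frac{7}{3} - \frac{\sqrt{a + \left(a + a\right)}}{3} = \frac{7}{3} - \frac{\sqrt{a + 2 a}}{3} = \frac{7}{3} - \frac{\sqrt{3 a}}{3} = \frac{7}{3} - \frac{\sqrt{3} \sqrt{a}}{3}$)
$h = - \frac{131}{3} + \frac{8 i \sqrt{6}}{3}$ ($h = -25 + \left(\frac{7}{3} - \frac{\sqrt{3} \sqrt{-2}}{3}\right) \left(-8\right) = -25 + \left(\frac{7}{3} - \frac{\sqrt{3} i \sqrt{2}}{3}\right) \left(-8\right) = -25 + \left(\frac{7}{3} - \frac{i \sqrt{6}}{3}\right) \left(-8\right) = -25 - \left(\frac{56}{3} - \frac{8 i \sqrt{6}}{3}\right) = - \frac{131}{3} + \frac{8 i \sqrt{6}}{3} \approx -43.667 + 6.532 i$)
$\frac{1}{\left(h + 45991\right) \left(25590 - 6328\right)} = \frac{1}{\left(\left(- \frac{131}{3} + \frac{8 i \sqrt{6}}{3}\right) + 45991\right) \left(25590 - 6328\right)} = \frac{1}{\left(\frac{137842}{3} + \frac{8 i \sqrt{6}}{3}\right) 19262} = \frac{1}{\frac{2655112604}{3} + \frac{154096 i \sqrt{6}}{3}}$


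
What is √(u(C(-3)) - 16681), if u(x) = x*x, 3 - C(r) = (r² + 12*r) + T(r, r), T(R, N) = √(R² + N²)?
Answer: I*√(15763 + 180*√2) ≈ 126.56*I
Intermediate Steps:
T(R, N) = √(N² + R²)
C(r) = 3 - r² - 12*r - √2*√(r²) (C(r) = 3 - ((r² + 12*r) + √(r² + r²)) = 3 - ((r² + 12*r) + √(2*r²)) = 3 - ((r² + 12*r) + √2*√(r²)) = 3 - (r² + 12*r + √2*√(r²)) = 3 + (-r² - 12*r - √2*√(r²)) = 3 - r² - 12*r - √2*√(r²))
u(x) = x²
√(u(C(-3)) - 16681) = √((3 - 1*(-3)² - 12*(-3) - √2*√((-3)²))² - 16681) = √((3 - 1*9 + 36 - √2*√9)² - 16681) = √((3 - 9 + 36 - 1*√2*3)² - 16681) = √((3 - 9 + 36 - 3*√2)² - 16681) = √((30 - 3*√2)² - 16681) = √(-16681 + (30 - 3*√2)²)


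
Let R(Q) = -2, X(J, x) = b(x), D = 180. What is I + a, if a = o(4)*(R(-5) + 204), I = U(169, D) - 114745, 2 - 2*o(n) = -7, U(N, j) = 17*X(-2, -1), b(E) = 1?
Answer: -113819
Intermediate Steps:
X(J, x) = 1
U(N, j) = 17 (U(N, j) = 17*1 = 17)
o(n) = 9/2 (o(n) = 1 - 1/2*(-7) = 1 + 7/2 = 9/2)
I = -114728 (I = 17 - 114745 = -114728)
a = 909 (a = 9*(-2 + 204)/2 = (9/2)*202 = 909)
I + a = -114728 + 909 = -113819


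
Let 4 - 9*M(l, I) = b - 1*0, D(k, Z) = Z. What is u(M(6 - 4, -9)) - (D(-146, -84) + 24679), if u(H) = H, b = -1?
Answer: -221350/9 ≈ -24594.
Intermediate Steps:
M(l, I) = 5/9 (M(l, I) = 4/9 - (-1 - 1*0)/9 = 4/9 - (-1 + 0)/9 = 4/9 - 1/9*(-1) = 4/9 + 1/9 = 5/9)
u(M(6 - 4, -9)) - (D(-146, -84) + 24679) = 5/9 - (-84 + 24679) = 5/9 - 1*24595 = 5/9 - 24595 = -221350/9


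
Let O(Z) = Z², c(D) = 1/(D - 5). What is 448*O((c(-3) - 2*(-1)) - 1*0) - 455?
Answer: 1120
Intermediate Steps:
c(D) = 1/(-5 + D)
448*O((c(-3) - 2*(-1)) - 1*0) - 455 = 448*((1/(-5 - 3) - 2*(-1)) - 1*0)² - 455 = 448*((1/(-8) + 2) + 0)² - 455 = 448*((-⅛ + 2) + 0)² - 455 = 448*(15/8 + 0)² - 455 = 448*(15/8)² - 455 = 448*(225/64) - 455 = 1575 - 455 = 1120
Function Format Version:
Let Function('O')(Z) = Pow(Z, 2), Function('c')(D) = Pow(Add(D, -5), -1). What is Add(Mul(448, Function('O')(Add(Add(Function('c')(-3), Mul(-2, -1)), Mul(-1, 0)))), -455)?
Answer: 1120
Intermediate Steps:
Function('c')(D) = Pow(Add(-5, D), -1)
Add(Mul(448, Function('O')(Add(Add(Function('c')(-3), Mul(-2, -1)), Mul(-1, 0)))), -455) = Add(Mul(448, Pow(Add(Add(Pow(Add(-5, -3), -1), Mul(-2, -1)), Mul(-1, 0)), 2)), -455) = Add(Mul(448, Pow(Add(Add(Pow(-8, -1), 2), 0), 2)), -455) = Add(Mul(448, Pow(Add(Add(Rational(-1, 8), 2), 0), 2)), -455) = Add(Mul(448, Pow(Add(Rational(15, 8), 0), 2)), -455) = Add(Mul(448, Pow(Rational(15, 8), 2)), -455) = Add(Mul(448, Rational(225, 64)), -455) = Add(1575, -455) = 1120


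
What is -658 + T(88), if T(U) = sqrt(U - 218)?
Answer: -658 + I*sqrt(130) ≈ -658.0 + 11.402*I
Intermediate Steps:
T(U) = sqrt(-218 + U)
-658 + T(88) = -658 + sqrt(-218 + 88) = -658 + sqrt(-130) = -658 + I*sqrt(130)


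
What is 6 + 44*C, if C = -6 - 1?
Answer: -302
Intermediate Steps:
C = -7
6 + 44*C = 6 + 44*(-7) = 6 - 308 = -302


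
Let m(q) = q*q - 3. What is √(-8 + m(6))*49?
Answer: 245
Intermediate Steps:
m(q) = -3 + q² (m(q) = q² - 3 = -3 + q²)
√(-8 + m(6))*49 = √(-8 + (-3 + 6²))*49 = √(-8 + (-3 + 36))*49 = √(-8 + 33)*49 = √25*49 = 5*49 = 245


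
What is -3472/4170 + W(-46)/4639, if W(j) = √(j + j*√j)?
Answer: -1736/2085 + √(-46 - 46*I*√46)/4639 ≈ -0.83011 - 0.0028975*I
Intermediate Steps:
W(j) = √(j + j^(3/2))
-3472/4170 + W(-46)/4639 = -3472/4170 + √(-46 + (-46)^(3/2))/4639 = -3472*1/4170 + √(-46 - 46*I*√46)*(1/4639) = -1736/2085 + √(-46 - 46*I*√46)/4639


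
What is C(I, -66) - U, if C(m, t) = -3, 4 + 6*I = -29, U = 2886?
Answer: -2889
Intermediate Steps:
I = -11/2 (I = -⅔ + (⅙)*(-29) = -⅔ - 29/6 = -11/2 ≈ -5.5000)
C(I, -66) - U = -3 - 1*2886 = -3 - 2886 = -2889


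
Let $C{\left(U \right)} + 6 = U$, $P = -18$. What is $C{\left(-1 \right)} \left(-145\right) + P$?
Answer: $997$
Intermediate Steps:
$C{\left(U \right)} = -6 + U$
$C{\left(-1 \right)} \left(-145\right) + P = \left(-6 - 1\right) \left(-145\right) - 18 = \left(-7\right) \left(-145\right) - 18 = 1015 - 18 = 997$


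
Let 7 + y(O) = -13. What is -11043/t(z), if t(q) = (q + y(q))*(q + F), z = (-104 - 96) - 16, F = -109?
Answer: -11043/76700 ≈ -0.14398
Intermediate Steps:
y(O) = -20 (y(O) = -7 - 13 = -20)
z = -216 (z = -200 - 16 = -216)
t(q) = (-109 + q)*(-20 + q) (t(q) = (q - 20)*(q - 109) = (-20 + q)*(-109 + q) = (-109 + q)*(-20 + q))
-11043/t(z) = -11043/(2180 + (-216)² - 129*(-216)) = -11043/(2180 + 46656 + 27864) = -11043/76700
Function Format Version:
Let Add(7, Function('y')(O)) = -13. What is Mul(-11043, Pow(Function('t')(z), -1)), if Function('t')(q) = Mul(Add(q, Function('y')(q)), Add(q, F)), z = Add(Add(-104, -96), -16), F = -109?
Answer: Rational(-11043, 76700) ≈ -0.14398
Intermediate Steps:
Function('y')(O) = -20 (Function('y')(O) = Add(-7, -13) = -20)
z = -216 (z = Add(-200, -16) = -216)
Function('t')(q) = Mul(Add(-109, q), Add(-20, q)) (Function('t')(q) = Mul(Add(q, -20), Add(q, -109)) = Mul(Add(-20, q), Add(-109, q)) = Mul(Add(-109, q), Add(-20, q)))
Mul(-11043, Pow(Function('t')(z), -1)) = Mul(-11043, Pow(Add(2180, Pow(-216, 2), Mul(-129, -216)), -1)) = Mul(-11043, Pow(Add(2180, 46656, 27864), -1)) = Mul(-11043, Pow(76700, -1)) = Mul(-11043, Rational(1, 76700)) = Rational(-11043, 76700)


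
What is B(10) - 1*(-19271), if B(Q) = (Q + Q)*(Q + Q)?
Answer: 19671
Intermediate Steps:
B(Q) = 4*Q² (B(Q) = (2*Q)*(2*Q) = 4*Q²)
B(10) - 1*(-19271) = 4*10² - 1*(-19271) = 4*100 + 19271 = 400 + 19271 = 19671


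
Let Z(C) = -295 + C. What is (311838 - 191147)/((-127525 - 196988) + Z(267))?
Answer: -120691/324541 ≈ -0.37188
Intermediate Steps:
(311838 - 191147)/((-127525 - 196988) + Z(267)) = (311838 - 191147)/((-127525 - 196988) + (-295 + 267)) = 120691/(-324513 - 28) = 120691/(-324541) = 120691*(-1/324541) = -120691/324541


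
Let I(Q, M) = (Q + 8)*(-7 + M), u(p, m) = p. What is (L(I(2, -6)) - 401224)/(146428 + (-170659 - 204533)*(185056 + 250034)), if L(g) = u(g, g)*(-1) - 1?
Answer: 401095/163242140852 ≈ 2.4571e-6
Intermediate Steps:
I(Q, M) = (-7 + M)*(8 + Q) (I(Q, M) = (8 + Q)*(-7 + M) = (-7 + M)*(8 + Q))
L(g) = -1 - g (L(g) = g*(-1) - 1 = -g - 1 = -1 - g)
(L(I(2, -6)) - 401224)/(146428 + (-170659 - 204533)*(185056 + 250034)) = ((-1 - (-56 - 7*2 + 8*(-6) - 6*2)) - 401224)/(146428 + (-170659 - 204533)*(185056 + 250034)) = ((-1 - (-56 - 14 - 48 - 12)) - 401224)/(146428 - 375192*435090) = ((-1 - 1*(-130)) - 401224)/(146428 - 163242287280) = ((-1 + 130) - 401224)/(-163242140852) = (129 - 401224)*(-1/163242140852) = -401095*(-1/163242140852) = 401095/163242140852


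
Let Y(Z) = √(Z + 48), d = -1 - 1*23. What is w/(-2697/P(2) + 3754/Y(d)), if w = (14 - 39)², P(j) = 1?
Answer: -404550/1604789 - 46925*√6/1604789 ≈ -0.32371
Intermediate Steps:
d = -24 (d = -1 - 23 = -24)
Y(Z) = √(48 + Z)
w = 625 (w = (-25)² = 625)
w/(-2697/P(2) + 3754/Y(d)) = 625/(-2697/1 + 3754/(√(48 - 24))) = 625/(-2697*1 + 3754/(√24)) = 625/(-2697 + 3754/((2*√6))) = 625/(-2697 + 3754*(√6/12)) = 625/(-2697 + 1877*√6/6)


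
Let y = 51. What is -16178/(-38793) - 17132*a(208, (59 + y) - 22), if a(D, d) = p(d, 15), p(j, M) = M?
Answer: -9969008962/38793 ≈ -2.5698e+5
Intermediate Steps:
a(D, d) = 15
-16178/(-38793) - 17132*a(208, (59 + y) - 22) = -16178/(-38793) - 17132/(1/15) = -16178*(-1/38793) - 17132/1/15 = 16178/38793 - 17132*15 = 16178/38793 - 256980 = -9969008962/38793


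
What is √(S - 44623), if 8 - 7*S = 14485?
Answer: I*√2287866/7 ≈ 216.08*I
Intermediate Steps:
S = -14477/7 (S = 8/7 - ⅐*14485 = 8/7 - 14485/7 = -14477/7 ≈ -2068.1)
√(S - 44623) = √(-14477/7 - 44623) = √(-326838/7) = I*√2287866/7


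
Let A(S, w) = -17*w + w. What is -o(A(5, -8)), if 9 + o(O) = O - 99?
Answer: -20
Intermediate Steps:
A(S, w) = -16*w
o(O) = -108 + O (o(O) = -9 + (O - 99) = -9 + (-99 + O) = -108 + O)
-o(A(5, -8)) = -(-108 - 16*(-8)) = -(-108 + 128) = -1*20 = -20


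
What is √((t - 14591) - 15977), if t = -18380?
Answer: 2*I*√12237 ≈ 221.24*I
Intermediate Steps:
√((t - 14591) - 15977) = √((-18380 - 14591) - 15977) = √(-32971 - 15977) = √(-48948) = 2*I*√12237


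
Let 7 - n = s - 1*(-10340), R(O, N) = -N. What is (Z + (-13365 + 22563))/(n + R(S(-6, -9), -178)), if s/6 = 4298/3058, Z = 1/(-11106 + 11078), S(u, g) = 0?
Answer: -393783247/435116892 ≈ -0.90501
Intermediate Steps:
Z = -1/28 (Z = 1/(-28) = -1/28 ≈ -0.035714)
s = 12894/1529 (s = 6*(4298/3058) = 6*(4298*(1/3058)) = 6*(2149/1529) = 12894/1529 ≈ 8.4330)
n = -15812051/1529 (n = 7 - (12894/1529 - 1*(-10340)) = 7 - (12894/1529 + 10340) = 7 - 1*15822754/1529 = 7 - 15822754/1529 = -15812051/1529 ≈ -10341.)
(Z + (-13365 + 22563))/(n + R(S(-6, -9), -178)) = (-1/28 + (-13365 + 22563))/(-15812051/1529 - 1*(-178)) = (-1/28 + 9198)/(-15812051/1529 + 178) = 257543/(28*(-15539889/1529)) = (257543/28)*(-1529/15539889) = -393783247/435116892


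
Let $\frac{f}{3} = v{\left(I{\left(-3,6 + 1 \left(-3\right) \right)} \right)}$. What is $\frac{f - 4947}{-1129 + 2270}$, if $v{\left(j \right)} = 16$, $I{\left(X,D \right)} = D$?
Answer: $- \frac{4899}{1141} \approx -4.2936$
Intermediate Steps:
$f = 48$ ($f = 3 \cdot 16 = 48$)
$\frac{f - 4947}{-1129 + 2270} = \frac{48 - 4947}{-1129 + 2270} = - \frac{4899}{1141}$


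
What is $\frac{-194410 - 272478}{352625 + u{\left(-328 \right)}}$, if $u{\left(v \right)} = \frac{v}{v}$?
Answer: $- \frac{233444}{176313} \approx -1.324$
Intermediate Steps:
$u{\left(v \right)} = 1$
$\frac{-194410 - 272478}{352625 + u{\left(-328 \right)}} = \frac{-194410 - 272478}{352625 + 1} = - \frac{466888}{352626} = \left(-466888\right) \frac{1}{352626} = - \frac{233444}{176313}$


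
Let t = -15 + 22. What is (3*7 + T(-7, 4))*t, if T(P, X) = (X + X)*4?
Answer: 371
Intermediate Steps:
t = 7
T(P, X) = 8*X (T(P, X) = (2*X)*4 = 8*X)
(3*7 + T(-7, 4))*t = (3*7 + 8*4)*7 = (21 + 32)*7 = 53*7 = 371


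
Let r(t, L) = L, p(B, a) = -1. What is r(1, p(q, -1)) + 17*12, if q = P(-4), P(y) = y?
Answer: 203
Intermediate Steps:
q = -4
r(1, p(q, -1)) + 17*12 = -1 + 17*12 = -1 + 204 = 203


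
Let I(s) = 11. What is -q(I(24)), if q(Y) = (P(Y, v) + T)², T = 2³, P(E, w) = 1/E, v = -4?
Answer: -7921/121 ≈ -65.463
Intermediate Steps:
T = 8
q(Y) = (8 + 1/Y)² (q(Y) = (1/Y + 8)² = (8 + 1/Y)²)
-q(I(24)) = -(1 + 8*11)²/11² = -(1 + 88)²/121 = -89²/121 = -7921/121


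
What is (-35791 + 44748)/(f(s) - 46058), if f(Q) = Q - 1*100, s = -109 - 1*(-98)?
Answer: -8957/46169 ≈ -0.19400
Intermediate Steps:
s = -11 (s = -109 + 98 = -11)
f(Q) = -100 + Q (f(Q) = Q - 100 = -100 + Q)
(-35791 + 44748)/(f(s) - 46058) = (-35791 + 44748)/((-100 - 11) - 46058) = 8957/(-111 - 46058) = 8957/(-46169) = 8957*(-1/46169) = -8957/46169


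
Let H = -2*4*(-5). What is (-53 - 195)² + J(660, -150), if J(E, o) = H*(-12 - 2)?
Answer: 60944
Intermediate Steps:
H = 40 (H = -8*(-5) = 40)
J(E, o) = -560 (J(E, o) = 40*(-12 - 2) = 40*(-14) = -560)
(-53 - 195)² + J(660, -150) = (-53 - 195)² - 560 = (-248)² - 560 = 61504 - 560 = 60944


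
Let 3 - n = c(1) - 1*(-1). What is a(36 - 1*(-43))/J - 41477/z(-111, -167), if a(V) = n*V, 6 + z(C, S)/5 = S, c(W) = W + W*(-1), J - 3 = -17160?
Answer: 711484219/14840805 ≈ 47.941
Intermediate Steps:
J = -17157 (J = 3 - 17160 = -17157)
c(W) = 0 (c(W) = W - W = 0)
z(C, S) = -30 + 5*S
n = 2 (n = 3 - (0 - 1*(-1)) = 3 - (0 + 1) = 3 - 1*1 = 3 - 1 = 2)
a(V) = 2*V
a(36 - 1*(-43))/J - 41477/z(-111, -167) = (2*(36 - 1*(-43)))/(-17157) - 41477/(-30 + 5*(-167)) = (2*(36 + 43))*(-1/17157) - 41477/(-30 - 835) = (2*79)*(-1/17157) - 41477/(-865) = 158*(-1/17157) - 41477*(-1/865) = -158/17157 + 41477/865 = 711484219/14840805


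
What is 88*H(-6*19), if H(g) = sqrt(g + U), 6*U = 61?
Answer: 44*I*sqrt(3738)/3 ≈ 896.71*I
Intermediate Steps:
U = 61/6 (U = (1/6)*61 = 61/6 ≈ 10.167)
H(g) = sqrt(61/6 + g) (H(g) = sqrt(g + 61/6) = sqrt(61/6 + g))
88*H(-6*19) = 88*(sqrt(366 + 36*(-6*19))/6) = 88*(sqrt(366 + 36*(-114))/6) = 88*(sqrt(366 - 4104)/6) = 88*(sqrt(-3738)/6) = 88*((I*sqrt(3738))/6) = 88*(I*sqrt(3738)/6) = 44*I*sqrt(3738)/3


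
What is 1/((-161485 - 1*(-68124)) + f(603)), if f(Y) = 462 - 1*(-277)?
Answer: -1/92622 ≈ -1.0797e-5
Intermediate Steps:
f(Y) = 739 (f(Y) = 462 + 277 = 739)
1/((-161485 - 1*(-68124)) + f(603)) = 1/((-161485 - 1*(-68124)) + 739) = 1/((-161485 + 68124) + 739) = 1/(-93361 + 739) = 1/(-92622) = -1/92622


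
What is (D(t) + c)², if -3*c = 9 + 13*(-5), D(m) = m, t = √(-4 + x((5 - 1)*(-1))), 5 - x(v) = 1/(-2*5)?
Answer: 31459/90 + 56*√110/15 ≈ 388.70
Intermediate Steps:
x(v) = 51/10 (x(v) = 5 - 1/((-2*5)) = 5 - 1/(-10) = 5 - 1*(-⅒) = 5 + ⅒ = 51/10)
t = √110/10 (t = √(-4 + 51/10) = √(11/10) = √110/10 ≈ 1.0488)
c = 56/3 (c = -(9 + 13*(-5))/3 = -(9 - 65)/3 = -⅓*(-56) = 56/3 ≈ 18.667)
(D(t) + c)² = (√110/10 + 56/3)² = (56/3 + √110/10)²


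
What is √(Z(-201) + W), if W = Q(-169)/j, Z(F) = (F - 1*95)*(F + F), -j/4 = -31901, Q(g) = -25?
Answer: √484380162916843/63802 ≈ 344.95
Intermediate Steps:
j = 127604 (j = -4*(-31901) = 127604)
Z(F) = 2*F*(-95 + F) (Z(F) = (F - 95)*(2*F) = (-95 + F)*(2*F) = 2*F*(-95 + F))
W = -25/127604 ≈ -0.00019592
√(Z(-201) + W) = √(2*(-201)*(-95 - 201) - 25/127604) = √(2*(-201)*(-296) - 25/127604) = √(118992 - 25/127604) = √(15183855143/127604) = √484380162916843/63802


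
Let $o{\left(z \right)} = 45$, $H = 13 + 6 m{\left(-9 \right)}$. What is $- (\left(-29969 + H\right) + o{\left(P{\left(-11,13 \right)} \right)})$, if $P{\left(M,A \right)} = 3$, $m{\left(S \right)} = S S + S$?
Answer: $29479$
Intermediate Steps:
$m{\left(S \right)} = S + S^{2}$ ($m{\left(S \right)} = S^{2} + S = S + S^{2}$)
$H = 445$ ($H = 13 + 6 \left(- 9 \left(1 - 9\right)\right) = 13 + 6 \left(\left(-9\right) \left(-8\right)\right) = 13 + 6 \cdot 72 = 13 + 432 = 445$)
$- (\left(-29969 + H\right) + o{\left(P{\left(-11,13 \right)} \right)}) = - (\left(-29969 + 445\right) + 45) = - (-29524 + 45) = \left(-1\right) \left(-29479\right) = 29479$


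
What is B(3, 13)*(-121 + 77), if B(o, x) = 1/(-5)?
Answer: 44/5 ≈ 8.8000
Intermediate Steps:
B(o, x) = -1/5
B(3, 13)*(-121 + 77) = -(-121 + 77)/5 = -1/5*(-44) = 44/5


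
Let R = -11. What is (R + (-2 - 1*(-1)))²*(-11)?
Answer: -1584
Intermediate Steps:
(R + (-2 - 1*(-1)))²*(-11) = (-11 + (-2 - 1*(-1)))²*(-11) = (-11 + (-2 + 1))²*(-11) = (-11 - 1)²*(-11) = (-12)²*(-11) = 144*(-11) = -1584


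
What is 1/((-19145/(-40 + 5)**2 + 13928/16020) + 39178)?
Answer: 28035/1097941457 ≈ 2.5534e-5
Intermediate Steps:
1/((-19145/(-40 + 5)**2 + 13928/16020) + 39178) = 1/((-19145/((-35)**2) + 13928*(1/16020)) + 39178) = 1/((-19145/1225 + 3482/4005) + 39178) = 1/((-19145*1/1225 + 3482/4005) + 39178) = 1/((-547/35 + 3482/4005) + 39178) = 1/(-413773/28035 + 39178) = 1/(1097941457/28035) = 28035/1097941457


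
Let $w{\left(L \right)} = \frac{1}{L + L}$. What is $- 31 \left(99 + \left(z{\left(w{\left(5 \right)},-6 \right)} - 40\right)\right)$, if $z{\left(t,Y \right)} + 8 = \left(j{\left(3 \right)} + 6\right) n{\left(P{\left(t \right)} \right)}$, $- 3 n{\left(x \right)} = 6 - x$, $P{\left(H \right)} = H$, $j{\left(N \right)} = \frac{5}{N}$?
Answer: $- \frac{100223}{90} \approx -1113.6$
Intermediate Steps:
$n{\left(x \right)} = -2 + \frac{x}{3}$ ($n{\left(x \right)} = - \frac{6 - x}{3} = -2 + \frac{x}{3}$)
$w{\left(L \right)} = \frac{1}{2 L}$
$z{\left(t,Y \right)} = - \frac{70}{3} + \frac{23 t}{9}$ ($z{\left(t,Y \right)} = -8 + \left(\frac{5}{3} + 6\right) \left(-2 + \frac{t}{3}\right) = -8 + \frac{23 \left(-2 + \frac{t}{3}\right)}{3} = -8 + \left(- \frac{46}{3} + \frac{23 t}{9}\right) = - \frac{70}{3} + \frac{23 t}{9}$)
$- 31 \left(99 + \left(z{\left(w{\left(5 \right)},-6 \right)} - 40\right)\right) = - 31 \left(99 - \left(\frac{190}{3} - \frac{23}{18 \cdot 5}\right)\right) = - 31 \left(99 - \left(\frac{190}{3} - \frac{23}{18} \cdot \frac{1}{5}\right)\right) = - 31 \left(99 + \left(\left(- \frac{70}{3} + \frac{23}{9} \cdot \frac{1}{10}\right) - 40\right)\right) = - 31 \left(99 + \left(\left(- \frac{70}{3} + \frac{23}{90}\right) - 40\right)\right) = - 31 \left(99 - \frac{5677}{90}\right) = \left(-31\right) \frac{3233}{90} = - \frac{100223}{90}$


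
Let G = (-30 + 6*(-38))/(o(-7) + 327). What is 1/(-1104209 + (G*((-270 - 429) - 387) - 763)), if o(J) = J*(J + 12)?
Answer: -73/80592909 ≈ -9.0579e-7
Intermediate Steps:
o(J) = J*(12 + J)
G = -129/146 (G = (-30 + 6*(-38))/(-7*(12 - 7) + 327) = (-30 - 228)/(-7*5 + 327) = -258/(-35 + 327) = -258/292 = -258*1/292 = -129/146 ≈ -0.88356)
1/(-1104209 + (G*((-270 - 429) - 387) - 763)) = 1/(-1104209 + (-129*((-270 - 429) - 387)/146 - 763)) = 1/(-1104209 + (-129*(-699 - 387)/146 - 763)) = 1/(-1104209 + (-129/146*(-1086) - 763)) = 1/(-1104209 + (70047/73 - 763)) = 1/(-1104209 + 14348/73) = 1/(-80592909/73) = -73/80592909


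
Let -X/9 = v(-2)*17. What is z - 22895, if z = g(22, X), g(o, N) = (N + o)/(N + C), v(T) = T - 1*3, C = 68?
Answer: -19070748/833 ≈ -22894.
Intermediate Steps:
v(T) = -3 + T (v(T) = T - 3 = -3 + T)
X = 765 (X = -9*(-3 - 2)*17 = -(-45)*17 = -9*(-85) = 765)
g(o, N) = (N + o)/(68 + N) (g(o, N) = (N + o)/(N + 68) = (N + o)/(68 + N))
z = 787/833 (z = (765 + 22)/(68 + 765) = 787/833 ≈ 0.94478)
z - 22895 = 787/833 - 22895 = -19070748/833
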